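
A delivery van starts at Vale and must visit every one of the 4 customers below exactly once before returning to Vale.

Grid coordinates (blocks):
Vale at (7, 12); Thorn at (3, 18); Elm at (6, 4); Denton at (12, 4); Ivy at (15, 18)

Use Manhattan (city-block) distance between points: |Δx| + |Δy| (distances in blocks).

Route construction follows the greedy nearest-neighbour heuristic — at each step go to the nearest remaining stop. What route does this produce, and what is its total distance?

Vale → [Elm:9 / Thorn:10 / Denton:13 / Ivy:14] → Elm (9)
Elm → [Denton:6 / Thorn:17 / Ivy:23] → Denton (6)
Denton → [Ivy:17 / Thorn:23] → Ivy (17)
Ivy → [Thorn:12] → Thorn (12)
Return Thorn→Vale: 10.
Total = 9 + 6 + 17 + 12 + 10 = 54.

Nearest-neighbour total = 54 blocks; route Vale → Elm → Denton → Ivy → Thorn → Vale.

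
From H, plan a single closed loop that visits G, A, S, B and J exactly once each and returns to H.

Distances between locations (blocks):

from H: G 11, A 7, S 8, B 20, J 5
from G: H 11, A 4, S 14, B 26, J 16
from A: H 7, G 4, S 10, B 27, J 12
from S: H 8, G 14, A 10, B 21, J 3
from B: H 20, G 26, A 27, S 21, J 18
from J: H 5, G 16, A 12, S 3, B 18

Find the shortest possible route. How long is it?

H-G-A-S-B-J-H: 11+4+10+21+18+5 = 69
H-G-A-S-J-B-H: 11+4+10+3+18+20 = 66
H-G-A-B-S-J-H: 11+4+27+21+3+5 = 71
H-G-A-B-J-S-H: 11+4+27+18+3+8 = 71
H-G-A-J-S-B-H: 11+4+12+3+21+20 = 71
H-G-A-J-B-S-H: 11+4+12+18+21+8 = 74
H-G-S-A-B-J-H: 11+14+10+27+18+5 = 85
H-G-S-A-J-B-H: 11+14+10+12+18+20 = 85
H-G-S-B-A-J-H: 11+14+21+27+12+5 = 90
H-G-S-B-J-A-H: 11+14+21+18+12+7 = 83
H-G-S-J-A-B-H: 11+14+3+12+27+20 = 87
H-G-S-J-B-A-H: 11+14+3+18+27+7 = 80
H-G-B-A-S-J-H: 11+26+27+10+3+5 = 82
H-G-B-A-J-S-H: 11+26+27+12+3+8 = 87
… (46 more)
The minimum is 66.
One optimal route: H → G → A → S → J → B → H (or its reverse).

Shortest round trip = 66 blocks.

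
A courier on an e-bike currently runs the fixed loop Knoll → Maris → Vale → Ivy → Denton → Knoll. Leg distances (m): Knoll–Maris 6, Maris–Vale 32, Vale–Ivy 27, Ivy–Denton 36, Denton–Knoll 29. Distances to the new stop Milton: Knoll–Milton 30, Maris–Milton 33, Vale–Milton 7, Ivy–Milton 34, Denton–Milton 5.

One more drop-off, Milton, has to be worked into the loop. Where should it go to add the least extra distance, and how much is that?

Adding 3 m by placing Milton on the Ivy–Denton leg.

Insertion cost between consecutive stops i–j is d(i,Milton) + d(Milton,j) − d(i,j):
  between Knoll and Maris: 30 + 33 − 6 = 57
  between Maris and Vale: 33 + 7 − 32 = 8
  between Vale and Ivy: 7 + 34 − 27 = 14
  between Ivy and Denton: 34 + 5 − 36 = 3
  between Denton and Knoll: 5 + 30 − 29 = 6
Cheapest insertion is between Ivy and Denton, adding 3.
New total = 130 + 3 = 133.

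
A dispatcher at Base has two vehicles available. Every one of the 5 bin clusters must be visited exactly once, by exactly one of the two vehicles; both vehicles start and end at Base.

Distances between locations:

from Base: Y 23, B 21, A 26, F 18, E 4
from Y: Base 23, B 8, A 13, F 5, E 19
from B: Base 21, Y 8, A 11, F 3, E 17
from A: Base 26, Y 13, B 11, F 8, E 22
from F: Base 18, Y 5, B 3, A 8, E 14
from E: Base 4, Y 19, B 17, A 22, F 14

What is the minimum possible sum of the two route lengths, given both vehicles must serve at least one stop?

Minimum combined distance: 76.

Try each way of splitting the stops between the two vehicles (each non-empty) and, for each split, find the best tour for each vehicle:
  {Y} + {B, A, F, E}: 46 + 58 = 104
  {B} + {Y, A, F, E}: 42 + 62 = 104
  {Y, B} + {A, F, E}: 52 + 52 = 104
  {A} + {Y, B, F, E}: 52 + 52 = 104
  {Y, A} + {B, F, E}: 62 + 42 = 104
  {B, A} + {Y, F, E}: 58 + 46 = 104
  … (15 splits in total)
  {Y, B, A, F} + {E}: 68 + 8 = 76  ← best
Best: vehicle 1 Base → Y → B → A → F → Base = 68; vehicle 2 Base → E → Base = 8; combined 76.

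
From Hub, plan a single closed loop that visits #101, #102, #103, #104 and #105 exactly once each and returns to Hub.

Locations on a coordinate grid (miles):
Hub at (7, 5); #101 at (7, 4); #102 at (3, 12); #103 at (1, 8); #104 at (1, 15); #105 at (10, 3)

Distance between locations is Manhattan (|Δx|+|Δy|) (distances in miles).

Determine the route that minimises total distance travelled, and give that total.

Hub-#101-#102-#103-#104-#105-Hub: 1+12+6+7+21+5 = 52
Hub-#101-#102-#103-#105-#104-Hub: 1+12+6+14+21+16 = 70
Hub-#101-#102-#104-#103-#105-Hub: 1+12+5+7+14+5 = 44
Hub-#101-#102-#104-#105-#103-Hub: 1+12+5+21+14+9 = 62
Hub-#101-#102-#105-#103-#104-Hub: 1+12+16+14+7+16 = 66
Hub-#101-#102-#105-#104-#103-Hub: 1+12+16+21+7+9 = 66
Hub-#101-#103-#102-#104-#105-Hub: 1+10+6+5+21+5 = 48
Hub-#101-#103-#102-#105-#104-Hub: 1+10+6+16+21+16 = 70
Hub-#101-#103-#104-#102-#105-Hub: 1+10+7+5+16+5 = 44
Hub-#101-#103-#104-#105-#102-Hub: 1+10+7+21+16+11 = 66
Hub-#101-#103-#105-#102-#104-Hub: 1+10+14+16+5+16 = 62
Hub-#101-#103-#105-#104-#102-Hub: 1+10+14+21+5+11 = 62
Hub-#101-#104-#102-#103-#105-Hub: 1+17+5+6+14+5 = 48
Hub-#101-#104-#102-#105-#103-Hub: 1+17+5+16+14+9 = 62
… (46 more)
Hub-#101-#105-#102-#104-#103-Hub: 1+4+16+5+7+9 = 42  ← best
The minimum is 42.
One optimal route: Hub → #101 → #105 → #102 → #104 → #103 → Hub (or its reverse).

Shortest round trip = 42 miles.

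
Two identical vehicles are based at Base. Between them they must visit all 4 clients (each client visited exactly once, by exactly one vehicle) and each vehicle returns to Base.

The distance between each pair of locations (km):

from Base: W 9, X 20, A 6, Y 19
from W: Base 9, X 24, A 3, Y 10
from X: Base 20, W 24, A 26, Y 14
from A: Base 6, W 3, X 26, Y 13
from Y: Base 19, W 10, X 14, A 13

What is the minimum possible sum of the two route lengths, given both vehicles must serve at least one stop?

Minimum combined distance: 65 km.

Try each way of splitting the stops between the two vehicles (each non-empty) and, for each split, find the best tour for each vehicle:
  {W} + {X, A, Y}: 18 + 53 = 71
  {X} + {W, A, Y}: 40 + 38 = 78
  {W, X} + {A, Y}: 53 + 38 = 91
  {A} + {W, X, Y}: 12 + 53 = 65
  {W, A} + {X, Y}: 18 + 53 = 71
  {X, A} + {W, Y}: 52 + 38 = 90
  … (7 splits in total)
Best: vehicle 1 Base → A → Base = 12; vehicle 2 Base → W → Y → X → Base = 53; combined 65.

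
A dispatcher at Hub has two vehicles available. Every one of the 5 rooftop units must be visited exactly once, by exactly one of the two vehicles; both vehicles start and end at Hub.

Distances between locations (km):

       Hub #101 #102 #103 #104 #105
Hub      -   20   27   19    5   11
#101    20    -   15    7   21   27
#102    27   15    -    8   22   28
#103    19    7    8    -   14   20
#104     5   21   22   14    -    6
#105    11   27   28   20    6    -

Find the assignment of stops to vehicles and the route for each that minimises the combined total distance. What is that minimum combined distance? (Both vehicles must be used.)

Check every non-empty split of the stops between the two vehicles; for each half take its own optimal tour:
  {#101} + {#102, #103, #104, #105}: 40 + 66 = 106
  {#102} + {#101, #103, #104, #105}: 54 + 58 = 112
  {#101, #102} + {#103, #104, #105}: 62 + 50 = 112
  {#103} + {#101, #102, #104, #105}: 38 + 74 = 112
  {#101, #103} + {#102, #104, #105}: 46 + 66 = 112
  {#102, #103} + {#101, #104, #105}: 54 + 58 = 112
  … (15 splits in total)
  {#101, #102, #103} + {#104, #105}: 62 + 22 = 84  ← best
Best: vehicle 1 Hub → #101 → #102 → #103 → Hub = 62; vehicle 2 Hub → #104 → #105 → Hub = 22; combined 84.

Minimum combined distance: 84 km.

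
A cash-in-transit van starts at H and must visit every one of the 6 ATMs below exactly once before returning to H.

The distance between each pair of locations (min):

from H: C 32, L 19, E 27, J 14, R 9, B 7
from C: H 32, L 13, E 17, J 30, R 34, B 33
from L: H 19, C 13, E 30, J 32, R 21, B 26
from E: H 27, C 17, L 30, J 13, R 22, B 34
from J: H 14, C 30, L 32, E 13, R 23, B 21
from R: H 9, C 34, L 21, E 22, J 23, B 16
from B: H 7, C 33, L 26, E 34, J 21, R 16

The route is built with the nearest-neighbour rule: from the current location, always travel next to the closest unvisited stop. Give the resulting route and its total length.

101 min along H → B → R → L → C → E → J → H.

At H the remaining stops are B 7, R 9, J 14, L 19, E 27, C 32; go to B.
At B the remaining stops are R 16, J 21, L 26, C 33, E 34; go to R.
At R the remaining stops are L 21, E 22, J 23, C 34; go to L.
At L the remaining stops are C 13, E 30, J 32; go to C.
At C the remaining stops are E 17, J 30; go to E.
At E the remaining stops are J 13; go to J.
Return J→H: 14.
Total = 7 + 16 + 21 + 13 + 17 + 13 + 14 = 101.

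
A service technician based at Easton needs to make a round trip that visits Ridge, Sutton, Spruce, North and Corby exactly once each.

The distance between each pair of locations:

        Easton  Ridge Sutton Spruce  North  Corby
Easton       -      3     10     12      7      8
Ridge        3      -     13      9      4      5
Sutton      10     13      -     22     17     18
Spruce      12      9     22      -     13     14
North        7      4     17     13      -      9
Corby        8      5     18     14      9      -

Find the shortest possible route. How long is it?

62 — the shortest possible round trip.

There are 60 distinct closed tours to check (reversals are equivalent).
Easton → Ridge → Sutton → Spruce → North → Corby → Easton: 3+13+22+13+9+8 = 68
Easton → Ridge → Sutton → Spruce → Corby → North → Easton: 3+13+22+14+9+7 = 68
Easton → Ridge → Sutton → North → Spruce → Corby → Easton: 3+13+17+13+14+8 = 68
Easton → Ridge → Sutton → North → Corby → Spruce → Easton: 3+13+17+9+14+12 = 68
Easton → Ridge → Sutton → Corby → Spruce → North → Easton: 3+13+18+14+13+7 = 68
Easton → Ridge → Sutton → Corby → North → Spruce → Easton: 3+13+18+9+13+12 = 68
Easton → Ridge → Spruce → Sutton → North → Corby → Easton: 3+9+22+17+9+8 = 68
Easton → Ridge → Spruce → Sutton → Corby → North → Easton: 3+9+22+18+9+7 = 68
Easton → Ridge → Spruce → North → Sutton → Corby → Easton: 3+9+13+17+18+8 = 68
Easton → Ridge → Spruce → North → Corby → Sutton → Easton: 3+9+13+9+18+10 = 62
Easton → Ridge → Spruce → Corby → Sutton → North → Easton: 3+9+14+18+17+7 = 68
Easton → Ridge → Spruce → Corby → North → Sutton → Easton: 3+9+14+9+17+10 = 62
Easton → Ridge → North → Sutton → Spruce → Corby → Easton: 3+4+17+22+14+8 = 68
Easton → Ridge → North → Sutton → Corby → Spruce → Easton: 3+4+17+18+14+12 = 68
… (46 more)
The minimum is 62.
One optimal route: Easton → Ridge → Spruce → North → Corby → Sutton → Easton (or its reverse).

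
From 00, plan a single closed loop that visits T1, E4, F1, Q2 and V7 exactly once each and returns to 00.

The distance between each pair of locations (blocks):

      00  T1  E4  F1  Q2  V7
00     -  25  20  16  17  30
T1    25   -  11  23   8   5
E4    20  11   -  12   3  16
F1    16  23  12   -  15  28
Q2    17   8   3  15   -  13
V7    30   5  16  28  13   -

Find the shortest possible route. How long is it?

There are 60 distinct closed tours to check (reversals are equivalent).
00 → T1 → E4 → F1 → Q2 → V7 → 00: 25+11+12+15+13+30 = 106
00 → T1 → E4 → F1 → V7 → Q2 → 00: 25+11+12+28+13+17 = 106
00 → T1 → E4 → Q2 → F1 → V7 → 00: 25+11+3+15+28+30 = 112
00 → T1 → E4 → Q2 → V7 → F1 → 00: 25+11+3+13+28+16 = 96
00 → T1 → E4 → V7 → F1 → Q2 → 00: 25+11+16+28+15+17 = 112
00 → T1 → E4 → V7 → Q2 → F1 → 00: 25+11+16+13+15+16 = 96
00 → T1 → F1 → E4 → Q2 → V7 → 00: 25+23+12+3+13+30 = 106
00 → T1 → F1 → E4 → V7 → Q2 → 00: 25+23+12+16+13+17 = 106
00 → T1 → F1 → Q2 → E4 → V7 → 00: 25+23+15+3+16+30 = 112
00 → T1 → F1 → Q2 → V7 → E4 → 00: 25+23+15+13+16+20 = 112
00 → T1 → F1 → V7 → E4 → Q2 → 00: 25+23+28+16+3+17 = 112
00 → T1 → F1 → V7 → Q2 → E4 → 00: 25+23+28+13+3+20 = 112
00 → T1 → Q2 → E4 → F1 → V7 → 00: 25+8+3+12+28+30 = 106
00 → T1 → Q2 → E4 → V7 → F1 → 00: 25+8+3+16+28+16 = 96
… (46 more)
00 → T1 → V7 → Q2 → E4 → F1 → 00: 25+5+13+3+12+16 = 74  ← best
The minimum is 74.
One optimal route: 00 → T1 → V7 → Q2 → E4 → F1 → 00 (or its reverse).

Minimum total distance: 74 blocks.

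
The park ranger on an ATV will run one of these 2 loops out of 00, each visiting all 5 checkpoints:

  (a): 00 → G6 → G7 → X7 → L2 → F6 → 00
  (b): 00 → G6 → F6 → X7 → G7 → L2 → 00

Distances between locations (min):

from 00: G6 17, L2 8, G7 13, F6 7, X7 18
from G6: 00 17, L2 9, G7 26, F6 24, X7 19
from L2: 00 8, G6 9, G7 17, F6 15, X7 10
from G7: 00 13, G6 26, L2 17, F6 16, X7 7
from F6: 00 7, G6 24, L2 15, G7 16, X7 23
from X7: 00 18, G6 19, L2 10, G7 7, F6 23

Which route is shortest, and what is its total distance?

82 min — (a) is the shortest.

(a): 17 + 26 + 7 + 10 + 15 + 7 = 82
(b): 17 + 24 + 23 + 7 + 17 + 8 = 96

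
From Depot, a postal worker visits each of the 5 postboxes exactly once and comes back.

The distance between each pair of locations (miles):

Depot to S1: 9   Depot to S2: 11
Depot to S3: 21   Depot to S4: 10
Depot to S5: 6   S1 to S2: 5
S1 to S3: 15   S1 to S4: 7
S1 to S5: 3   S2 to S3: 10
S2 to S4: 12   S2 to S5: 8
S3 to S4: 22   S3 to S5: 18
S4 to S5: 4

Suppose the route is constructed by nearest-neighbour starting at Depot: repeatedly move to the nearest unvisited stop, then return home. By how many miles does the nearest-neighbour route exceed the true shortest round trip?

Depot: S5=6, S1=9, S4=10, S2=11, S3=21 ⇒ S5
S5: S1=3, S4=4, S2=8, S3=18 ⇒ S1
S1: S2=5, S4=7, S3=15 ⇒ S2
S2: S3=10, S4=12 ⇒ S3
S3: S4=22 ⇒ S4
NN route Depot → S5 → S1 → S2 → S3 → S4 → Depot costs 56.
Optimal: Depot → S2 → S3 → S1 → S4 → S5 → Depot costs 53 (by enumerating all 60 distinct tours).
Excess = 56 − 53 = 3.

The nearest-neighbour route is 3 miles longer than optimal.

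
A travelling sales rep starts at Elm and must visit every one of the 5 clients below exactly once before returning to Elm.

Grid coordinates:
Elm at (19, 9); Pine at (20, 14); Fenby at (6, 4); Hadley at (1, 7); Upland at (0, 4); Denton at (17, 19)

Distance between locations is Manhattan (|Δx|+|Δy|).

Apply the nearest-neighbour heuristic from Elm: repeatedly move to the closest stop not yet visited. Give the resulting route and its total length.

Nearest-neighbour total = 70; route Elm → Pine → Denton → Fenby → Upland → Hadley → Elm.

Elm → [Pine:6 / Denton:12 / Fenby:18 / Hadley:20 / Upland:24] → Pine (6)
Pine → [Denton:8 / Fenby:24 / Hadley:26 / Upland:30] → Denton (8)
Denton → [Fenby:26 / Hadley:28 / Upland:32] → Fenby (26)
Fenby → [Upland:6 / Hadley:8] → Upland (6)
Upland → [Hadley:4] → Hadley (4)
Return Hadley→Elm: 20.
Total = 6 + 8 + 26 + 6 + 4 + 20 = 70.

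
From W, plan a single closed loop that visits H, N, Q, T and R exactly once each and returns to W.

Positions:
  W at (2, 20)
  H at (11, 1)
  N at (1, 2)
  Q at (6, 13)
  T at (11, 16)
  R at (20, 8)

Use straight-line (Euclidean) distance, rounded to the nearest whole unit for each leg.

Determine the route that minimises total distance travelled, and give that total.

63 — the shortest possible round trip.

There are 60 distinct closed tours to check (reversals are equivalent).
W-H-N-Q-T-R-W: 21+10+12+6+12+22 = 83
W-H-N-Q-R-T-W: 21+10+12+15+12+10 = 80
W-H-N-T-Q-R-W: 21+10+17+6+15+22 = 91
W-H-N-T-R-Q-W: 21+10+17+12+15+8 = 83
W-H-N-R-Q-T-W: 21+10+20+15+6+10 = 82
W-H-N-R-T-Q-W: 21+10+20+12+6+8 = 77
W-H-Q-N-T-R-W: 21+13+12+17+12+22 = 97
W-H-Q-N-R-T-W: 21+13+12+20+12+10 = 88
W-H-Q-T-N-R-W: 21+13+6+17+20+22 = 99
W-H-Q-T-R-N-W: 21+13+6+12+20+18 = 90
W-H-Q-R-N-T-W: 21+13+15+20+17+10 = 96
W-H-Q-R-T-N-W: 21+13+15+12+17+18 = 96
W-H-T-N-Q-R-W: 21+15+17+12+15+22 = 102
W-H-T-N-R-Q-W: 21+15+17+20+15+8 = 96
… (46 more)
W-Q-N-H-R-T-W: 8+12+10+11+12+10 = 63  ← best
The minimum is 63.
One optimal route: W → Q → N → H → R → T → W (or its reverse).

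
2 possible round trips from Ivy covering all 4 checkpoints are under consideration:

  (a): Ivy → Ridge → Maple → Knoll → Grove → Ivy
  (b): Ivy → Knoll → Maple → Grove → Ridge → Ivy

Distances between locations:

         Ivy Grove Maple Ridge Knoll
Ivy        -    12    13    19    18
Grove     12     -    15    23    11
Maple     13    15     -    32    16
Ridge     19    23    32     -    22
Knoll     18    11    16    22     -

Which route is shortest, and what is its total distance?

(a): 19 + 32 + 16 + 11 + 12 = 90
(b): 18 + 16 + 15 + 23 + 19 = 91

90 — (a) is the shortest.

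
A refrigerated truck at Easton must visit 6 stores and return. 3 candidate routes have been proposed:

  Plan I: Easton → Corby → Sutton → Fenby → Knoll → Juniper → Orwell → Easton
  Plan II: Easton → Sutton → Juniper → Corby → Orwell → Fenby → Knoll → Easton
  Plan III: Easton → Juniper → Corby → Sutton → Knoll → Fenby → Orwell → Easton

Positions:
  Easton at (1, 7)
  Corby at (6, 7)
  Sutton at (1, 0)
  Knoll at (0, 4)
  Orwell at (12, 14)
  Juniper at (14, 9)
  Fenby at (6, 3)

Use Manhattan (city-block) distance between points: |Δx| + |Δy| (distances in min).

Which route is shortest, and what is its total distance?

Shortest is Plan I, total 76 min.

Plan I: 5 + 12 + 8 + 7 + 19 + 7 + 18 = 76
Plan II: 7 + 22 + 10 + 13 + 17 + 7 + 4 = 80
Plan III: 15 + 10 + 12 + 5 + 7 + 17 + 18 = 84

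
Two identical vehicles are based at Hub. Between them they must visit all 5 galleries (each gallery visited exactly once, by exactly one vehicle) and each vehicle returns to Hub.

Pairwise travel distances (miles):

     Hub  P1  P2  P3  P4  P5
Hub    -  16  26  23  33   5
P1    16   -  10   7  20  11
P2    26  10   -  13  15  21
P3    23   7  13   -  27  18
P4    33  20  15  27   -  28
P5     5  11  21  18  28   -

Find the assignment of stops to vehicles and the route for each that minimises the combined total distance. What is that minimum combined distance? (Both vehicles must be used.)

Minimum combined distance: 94 miles.

There are 2^4 − 1 = 15 ways to divide the 5 stops into two non-empty groups. For each, the best each vehicle can do is its own shortest tour through its group:
  {P1} + {P2, P3, P4, P5}: 32 + 84 = 116
  {P2} + {P1, P3, P4, P5}: 52 + 83 = 135
  {P1, P2} + {P3, P4, P5}: 52 + 83 = 135
  {P3} + {P1, P2, P4, P5}: 46 + 74 = 120
  {P1, P3} + {P2, P4, P5}: 46 + 74 = 120
  {P2, P3} + {P1, P4, P5}: 62 + 69 = 131
  … (15 splits in total)
  {P1, P2, P3, P4} + {P5}: 84 + 10 = 94  ← best
Best: vehicle 1 Hub → P1 → P3 → P2 → P4 → Hub = 84; vehicle 2 Hub → P5 → Hub = 10; combined 94.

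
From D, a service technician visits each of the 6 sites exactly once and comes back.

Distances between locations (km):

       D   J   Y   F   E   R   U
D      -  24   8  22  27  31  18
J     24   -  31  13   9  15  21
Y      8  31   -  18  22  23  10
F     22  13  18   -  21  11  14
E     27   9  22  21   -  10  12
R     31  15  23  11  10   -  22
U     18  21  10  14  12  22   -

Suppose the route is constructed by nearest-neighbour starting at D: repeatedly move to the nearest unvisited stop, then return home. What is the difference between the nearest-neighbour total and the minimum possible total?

The nearest-neighbour route is 8 km longer than optimal.

D: Y=8, U=18, F=22, J=24, E=27, R=31 ⇒ Y
Y: U=10, F=18, E=22, R=23, J=31 ⇒ U
U: E=12, F=14, J=21, R=22 ⇒ E
E: J=9, R=10, F=21 ⇒ J
J: F=13, R=15 ⇒ F
F: R=11 ⇒ R
NN route D → Y → U → E → J → F → R → D costs 94.
Optimal: D → J → E → R → F → U → Y → D costs 86 (by enumerating all 360 distinct tours).
Excess = 94 − 86 = 8.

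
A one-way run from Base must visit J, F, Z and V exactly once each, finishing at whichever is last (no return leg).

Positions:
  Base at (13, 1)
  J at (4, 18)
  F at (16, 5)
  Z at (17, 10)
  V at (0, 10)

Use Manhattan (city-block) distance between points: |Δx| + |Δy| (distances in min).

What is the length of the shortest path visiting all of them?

There are 4! = 24 possible orderings.
Base → J → F → Z → V: 26+25+6+17 = 74
Base → J → F → V → Z: 26+25+21+17 = 89
Base → J → Z → F → V: 26+21+6+21 = 74
Base → J → Z → V → F: 26+21+17+21 = 85
Base → J → V → F → Z: 26+12+21+6 = 65
Base → J → V → Z → F: 26+12+17+6 = 61
Base → F → J → Z → V: 7+25+21+17 = 70
Base → F → J → V → Z: 7+25+12+17 = 61
Base → F → Z → J → V: 7+6+21+12 = 46
Base → F → Z → V → J: 7+6+17+12 = 42
Base → F → V → J → Z: 7+21+12+21 = 61
Base → F → V → Z → J: 7+21+17+21 = 66
Base → Z → J → F → V: 13+21+25+21 = 80
Base → Z → J → V → F: 13+21+12+21 = 67
… (10 more)
The minimum is 42.
One shortest path: Base → F → Z → V → J.

Minimum one-way distance = 42 min.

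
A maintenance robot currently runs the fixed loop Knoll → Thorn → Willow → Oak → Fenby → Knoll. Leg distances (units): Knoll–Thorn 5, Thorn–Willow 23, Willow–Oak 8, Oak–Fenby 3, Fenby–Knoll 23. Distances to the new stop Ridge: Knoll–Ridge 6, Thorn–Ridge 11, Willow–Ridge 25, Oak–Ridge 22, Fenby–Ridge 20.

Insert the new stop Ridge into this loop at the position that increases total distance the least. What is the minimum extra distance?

+3 — insert Ridge between Fenby and Knoll.

Insertion cost between consecutive stops i–j is d(i,Ridge) + d(Ridge,j) − d(i,j):
  between Knoll and Thorn: 6 + 11 − 5 = 12
  between Thorn and Willow: 11 + 25 − 23 = 13
  between Willow and Oak: 25 + 22 − 8 = 39
  between Oak and Fenby: 22 + 20 − 3 = 39
  between Fenby and Knoll: 20 + 6 − 23 = 3
Cheapest insertion is between Fenby and Knoll, adding 3.
New total = 62 + 3 = 65.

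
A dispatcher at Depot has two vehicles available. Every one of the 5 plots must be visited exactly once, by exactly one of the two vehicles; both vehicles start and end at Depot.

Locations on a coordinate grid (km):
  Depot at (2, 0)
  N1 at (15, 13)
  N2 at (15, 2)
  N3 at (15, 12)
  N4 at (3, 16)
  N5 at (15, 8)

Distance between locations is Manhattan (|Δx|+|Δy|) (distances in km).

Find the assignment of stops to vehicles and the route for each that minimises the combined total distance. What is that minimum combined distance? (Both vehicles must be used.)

Try each way of splitting the stops between the two vehicles (each non-empty) and, for each split, find the best tour for each vehicle:
  {N1} + {N2, N3, N4, N5}: 52 + 58 = 110
  {N2} + {N1, N3, N4, N5}: 30 + 58 = 88
  {N1, N2} + {N3, N4, N5}: 52 + 58 = 110
  {N3} + {N1, N2, N4, N5}: 50 + 58 = 108
  {N1, N3} + {N2, N4, N5}: 52 + 58 = 110
  {N2, N3} + {N1, N4, N5}: 50 + 58 = 108
  … (15 splits in total)
  {N4} + {N1, N2, N3, N5}: 34 + 52 = 86  ← best
Best: vehicle 1 Depot → N4 → Depot = 34; vehicle 2 Depot → N1 → N3 → N5 → N2 → Depot = 52; combined 86.

Minimum combined distance: 86 km.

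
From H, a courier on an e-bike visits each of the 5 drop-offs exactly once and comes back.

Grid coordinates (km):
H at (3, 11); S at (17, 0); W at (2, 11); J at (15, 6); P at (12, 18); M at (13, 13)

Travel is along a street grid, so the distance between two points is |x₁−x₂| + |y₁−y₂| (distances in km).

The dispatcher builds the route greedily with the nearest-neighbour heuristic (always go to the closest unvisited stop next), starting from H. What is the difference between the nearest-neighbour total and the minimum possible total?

From H: W=1, M=12, P=16, J=17, S=25 → choose W (1).
From W: M=13, P=17, J=18, S=26 → choose M (13).
From M: P=6, J=9, S=17 → choose P (6).
From P: J=15, S=23 → choose J (15).
From J: S=8 → choose S (8).
NN route H → W → M → P → J → S → H costs 68.
Optimal: H → S → J → M → P → W → H costs 66 (by enumerating all 60 distinct tours).
Excess = 68 − 66 = 2.

The nearest-neighbour route is 2 km longer than optimal.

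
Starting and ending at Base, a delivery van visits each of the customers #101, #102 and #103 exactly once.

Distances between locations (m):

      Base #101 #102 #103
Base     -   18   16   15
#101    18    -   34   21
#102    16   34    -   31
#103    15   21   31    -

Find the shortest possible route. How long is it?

Minimum total distance: 86 m.

There are 3 distinct closed tours to check (reversals are equivalent).
Base - #101 - #102 - #103 - Base: 18+34+31+15 = 98
Base - #101 - #103 - #102 - Base: 18+21+31+16 = 86
Base - #102 - #101 - #103 - Base: 16+34+21+15 = 86
The minimum is 86.
One optimal route: Base → #101 → #103 → #102 → Base (or its reverse).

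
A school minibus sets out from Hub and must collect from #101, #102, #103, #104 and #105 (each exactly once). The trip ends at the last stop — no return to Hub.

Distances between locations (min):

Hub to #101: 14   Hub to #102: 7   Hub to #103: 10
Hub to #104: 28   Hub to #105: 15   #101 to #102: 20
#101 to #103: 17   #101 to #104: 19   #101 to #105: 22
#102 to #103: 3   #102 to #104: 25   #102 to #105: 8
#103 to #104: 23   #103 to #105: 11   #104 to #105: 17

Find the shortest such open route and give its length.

Shortest open route: 57 min.

There are 5! = 120 possible orderings.
Hub→#101→#102→#103→#104→#105: 14+20+3+23+17 = 77
Hub→#101→#102→#103→#105→#104: 14+20+3+11+17 = 65
Hub→#101→#102→#104→#103→#105: 14+20+25+23+11 = 93
Hub→#101→#102→#104→#105→#103: 14+20+25+17+11 = 87
Hub→#101→#102→#105→#103→#104: 14+20+8+11+23 = 76
Hub→#101→#102→#105→#104→#103: 14+20+8+17+23 = 82
Hub→#101→#103→#102→#104→#105: 14+17+3+25+17 = 76
Hub→#101→#103→#102→#105→#104: 14+17+3+8+17 = 59
Hub→#101→#103→#104→#102→#105: 14+17+23+25+8 = 87
Hub→#101→#103→#104→#105→#102: 14+17+23+17+8 = 79
Hub→#101→#103→#105→#102→#104: 14+17+11+8+25 = 75
Hub→#101→#103→#105→#104→#102: 14+17+11+17+25 = 84
Hub→#101→#104→#102→#103→#105: 14+19+25+3+11 = 72
Hub→#101→#104→#102→#105→#103: 14+19+25+8+11 = 77
… (106 more)
Hub→#102→#103→#105→#104→#101: 7+3+11+17+19 = 57  ← best
The minimum is 57.
One shortest path: Hub → #102 → #103 → #105 → #104 → #101.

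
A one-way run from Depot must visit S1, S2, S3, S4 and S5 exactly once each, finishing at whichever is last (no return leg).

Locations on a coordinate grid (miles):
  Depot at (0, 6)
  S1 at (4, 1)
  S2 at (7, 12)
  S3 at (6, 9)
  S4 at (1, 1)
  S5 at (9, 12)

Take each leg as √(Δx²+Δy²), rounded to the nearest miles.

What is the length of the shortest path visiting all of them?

There are 5! = 120 possible orderings.
Depot→S1→S2→S3→S4→S5: 6+11+3+9+14 = 43
Depot→S1→S2→S3→S5→S4: 6+11+3+4+14 = 38
Depot→S1→S2→S4→S3→S5: 6+11+13+9+4 = 43
Depot→S1→S2→S4→S5→S3: 6+11+13+14+4 = 48
Depot→S1→S2→S5→S3→S4: 6+11+2+4+9 = 32
Depot→S1→S2→S5→S4→S3: 6+11+2+14+9 = 42
Depot→S1→S3→S2→S4→S5: 6+8+3+13+14 = 44
Depot→S1→S3→S2→S5→S4: 6+8+3+2+14 = 33
Depot→S1→S3→S4→S2→S5: 6+8+9+13+2 = 38
Depot→S1→S3→S4→S5→S2: 6+8+9+14+2 = 39
Depot→S1→S3→S5→S2→S4: 6+8+4+2+13 = 33
Depot→S1→S3→S5→S4→S2: 6+8+4+14+13 = 45
Depot→S1→S4→S2→S3→S5: 6+3+13+3+4 = 29
Depot→S1→S4→S2→S5→S3: 6+3+13+2+4 = 28
… (106 more)
Depot→S4→S1→S3→S2→S5: 5+3+8+3+2 = 21  ← best
The minimum is 21.
One shortest path: Depot → S4 → S1 → S3 → S2 → S5.

21 miles — the minimum one-way total.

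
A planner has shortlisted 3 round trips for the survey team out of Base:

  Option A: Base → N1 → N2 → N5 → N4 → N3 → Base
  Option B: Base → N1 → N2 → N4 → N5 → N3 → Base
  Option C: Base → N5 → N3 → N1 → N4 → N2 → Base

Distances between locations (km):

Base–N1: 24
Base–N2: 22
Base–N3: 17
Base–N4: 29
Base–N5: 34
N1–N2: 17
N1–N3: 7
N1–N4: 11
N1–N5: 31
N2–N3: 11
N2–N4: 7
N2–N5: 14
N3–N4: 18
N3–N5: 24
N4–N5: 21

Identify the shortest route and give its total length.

Shortest is Option C, total 105 km.

Option A: 24 + 17 + 14 + 21 + 18 + 17 = 111
Option B: 24 + 17 + 7 + 21 + 24 + 17 = 110
Option C: 34 + 24 + 7 + 11 + 7 + 22 = 105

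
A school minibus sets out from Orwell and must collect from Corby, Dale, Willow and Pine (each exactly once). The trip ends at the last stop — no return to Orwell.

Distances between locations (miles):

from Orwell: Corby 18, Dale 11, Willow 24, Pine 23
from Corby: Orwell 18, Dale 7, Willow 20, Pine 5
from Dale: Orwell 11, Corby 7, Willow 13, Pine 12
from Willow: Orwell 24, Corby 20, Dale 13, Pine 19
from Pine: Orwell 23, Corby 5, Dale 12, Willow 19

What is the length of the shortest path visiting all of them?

42 miles — the minimum one-way total.

There are 4! = 24 possible orderings.
Orwell → Corby → Dale → Willow → Pine: 18+7+13+19 = 57
Orwell → Corby → Dale → Pine → Willow: 18+7+12+19 = 56
Orwell → Corby → Willow → Dale → Pine: 18+20+13+12 = 63
Orwell → Corby → Willow → Pine → Dale: 18+20+19+12 = 69
Orwell → Corby → Pine → Dale → Willow: 18+5+12+13 = 48
Orwell → Corby → Pine → Willow → Dale: 18+5+19+13 = 55
Orwell → Dale → Corby → Willow → Pine: 11+7+20+19 = 57
Orwell → Dale → Corby → Pine → Willow: 11+7+5+19 = 42
Orwell → Dale → Willow → Corby → Pine: 11+13+20+5 = 49
Orwell → Dale → Willow → Pine → Corby: 11+13+19+5 = 48
Orwell → Dale → Pine → Corby → Willow: 11+12+5+20 = 48
Orwell → Dale → Pine → Willow → Corby: 11+12+19+20 = 62
Orwell → Willow → Corby → Dale → Pine: 24+20+7+12 = 63
Orwell → Willow → Corby → Pine → Dale: 24+20+5+12 = 61
… (10 more)
The minimum is 42.
One shortest path: Orwell → Dale → Corby → Pine → Willow.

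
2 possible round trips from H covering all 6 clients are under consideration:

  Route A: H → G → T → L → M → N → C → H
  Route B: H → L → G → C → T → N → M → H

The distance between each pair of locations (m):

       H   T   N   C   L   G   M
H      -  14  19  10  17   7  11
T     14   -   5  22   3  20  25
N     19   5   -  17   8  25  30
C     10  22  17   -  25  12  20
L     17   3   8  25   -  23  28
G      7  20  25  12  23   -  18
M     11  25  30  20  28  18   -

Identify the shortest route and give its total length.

Route A: 7 + 20 + 3 + 28 + 30 + 17 + 10 = 115
Route B: 17 + 23 + 12 + 22 + 5 + 30 + 11 = 120

Shortest is Route A, total 115 m.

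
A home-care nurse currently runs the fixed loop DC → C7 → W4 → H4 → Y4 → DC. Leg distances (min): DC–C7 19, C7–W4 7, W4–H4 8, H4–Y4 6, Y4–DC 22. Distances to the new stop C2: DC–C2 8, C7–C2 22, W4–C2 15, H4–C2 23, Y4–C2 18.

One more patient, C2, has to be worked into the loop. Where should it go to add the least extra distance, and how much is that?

Insertion cost between consecutive stops i–j is d(i,C2) + d(C2,j) − d(i,j):
  between DC and C7: 8 + 22 − 19 = 11
  between C7 and W4: 22 + 15 − 7 = 30
  between W4 and H4: 15 + 23 − 8 = 30
  between H4 and Y4: 23 + 18 − 6 = 35
  between Y4 and DC: 18 + 8 − 22 = 4
Cheapest insertion is between Y4 and DC, adding 4.
New total = 62 + 4 = 66.

+4 min — insert C2 between Y4 and DC.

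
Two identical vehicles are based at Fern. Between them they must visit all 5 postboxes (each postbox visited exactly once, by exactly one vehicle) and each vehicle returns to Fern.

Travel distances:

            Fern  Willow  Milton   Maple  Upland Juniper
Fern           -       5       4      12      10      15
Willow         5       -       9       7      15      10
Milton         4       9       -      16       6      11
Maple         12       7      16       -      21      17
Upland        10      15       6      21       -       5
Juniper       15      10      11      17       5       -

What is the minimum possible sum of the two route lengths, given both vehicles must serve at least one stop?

Minimum combined distance: 52.

Check every non-empty split of the stops between the two vehicles; for each half take its own optimal tour:
  {Willow} + {Milton, Maple, Upland, Juniper}: 10 + 44 = 54
  {Milton} + {Willow, Maple, Upland, Juniper}: 8 + 44 = 52
  {Willow, Milton} + {Maple, Upland, Juniper}: 18 + 44 = 62
  {Maple} + {Willow, Milton, Upland, Juniper}: 24 + 30 = 54
  {Willow, Maple} + {Milton, Upland, Juniper}: 24 + 30 = 54
  {Milton, Maple} + {Willow, Upland, Juniper}: 32 + 30 = 62
  … (15 splits in total)
Best: vehicle 1 Fern → Milton → Fern = 8; vehicle 2 Fern → Willow → Maple → Juniper → Upland → Fern = 44; combined 52.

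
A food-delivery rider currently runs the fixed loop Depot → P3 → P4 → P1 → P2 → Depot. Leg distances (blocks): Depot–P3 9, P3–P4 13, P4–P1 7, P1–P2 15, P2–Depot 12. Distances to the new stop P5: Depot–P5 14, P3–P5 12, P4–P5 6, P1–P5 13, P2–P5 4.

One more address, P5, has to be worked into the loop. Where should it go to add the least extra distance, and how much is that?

+2 blocks — insert P5 between P1 and P2.

Insertion cost between consecutive stops i–j is d(i,P5) + d(P5,j) − d(i,j):
  between Depot and P3: 14 + 12 − 9 = 17
  between P3 and P4: 12 + 6 − 13 = 5
  between P4 and P1: 6 + 13 − 7 = 12
  between P1 and P2: 13 + 4 − 15 = 2
  between P2 and Depot: 4 + 14 − 12 = 6
Cheapest insertion is between P1 and P2, adding 2.
New total = 56 + 2 = 58.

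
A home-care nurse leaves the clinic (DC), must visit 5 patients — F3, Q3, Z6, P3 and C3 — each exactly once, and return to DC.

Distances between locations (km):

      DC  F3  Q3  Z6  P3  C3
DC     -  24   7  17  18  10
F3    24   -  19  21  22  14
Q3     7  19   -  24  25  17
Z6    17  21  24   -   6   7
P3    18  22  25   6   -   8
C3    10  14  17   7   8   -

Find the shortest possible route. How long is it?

DC-F3-Q3-Z6-P3-C3-DC: 24+19+24+6+8+10 = 91
DC-F3-Q3-Z6-C3-P3-DC: 24+19+24+7+8+18 = 100
DC-F3-Q3-P3-Z6-C3-DC: 24+19+25+6+7+10 = 91
DC-F3-Q3-P3-C3-Z6-DC: 24+19+25+8+7+17 = 100
DC-F3-Q3-C3-Z6-P3-DC: 24+19+17+7+6+18 = 91
DC-F3-Q3-C3-P3-Z6-DC: 24+19+17+8+6+17 = 91
DC-F3-Z6-Q3-P3-C3-DC: 24+21+24+25+8+10 = 112
DC-F3-Z6-Q3-C3-P3-DC: 24+21+24+17+8+18 = 112
DC-F3-Z6-P3-Q3-C3-DC: 24+21+6+25+17+10 = 103
DC-F3-Z6-P3-C3-Q3-DC: 24+21+6+8+17+7 = 83
DC-F3-Z6-C3-Q3-P3-DC: 24+21+7+17+25+18 = 112
DC-F3-Z6-C3-P3-Q3-DC: 24+21+7+8+25+7 = 92
DC-F3-P3-Q3-Z6-C3-DC: 24+22+25+24+7+10 = 112
DC-F3-P3-Q3-C3-Z6-DC: 24+22+25+17+7+17 = 112
… (46 more)
DC-Q3-F3-Z6-P3-C3-DC: 7+19+21+6+8+10 = 71  ← best
The minimum is 71.
One optimal route: DC → Q3 → F3 → Z6 → P3 → C3 → DC (or its reverse).

Minimum total distance: 71 km.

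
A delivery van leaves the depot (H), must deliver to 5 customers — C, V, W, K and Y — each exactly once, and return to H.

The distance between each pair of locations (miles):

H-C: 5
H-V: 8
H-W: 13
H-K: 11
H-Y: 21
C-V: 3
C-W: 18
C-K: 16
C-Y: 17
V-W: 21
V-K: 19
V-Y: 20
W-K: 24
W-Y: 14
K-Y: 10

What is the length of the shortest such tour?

Minimum total distance: 64 miles.

There are 60 distinct closed tours to check (reversals are equivalent).
H→C→V→W→K→Y→H: 5+3+21+24+10+21 = 84
H→C→V→W→Y→K→H: 5+3+21+14+10+11 = 64
H→C→V→K→W→Y→H: 5+3+19+24+14+21 = 86
H→C→V→K→Y→W→H: 5+3+19+10+14+13 = 64
H→C→V→Y→W→K→H: 5+3+20+14+24+11 = 77
H→C→V→Y→K→W→H: 5+3+20+10+24+13 = 75
H→C→W→V→K→Y→H: 5+18+21+19+10+21 = 94
H→C→W→V→Y→K→H: 5+18+21+20+10+11 = 85
H→C→W→K→V→Y→H: 5+18+24+19+20+21 = 107
H→C→W→K→Y→V→H: 5+18+24+10+20+8 = 85
H→C→W→Y→V→K→H: 5+18+14+20+19+11 = 87
H→C→W→Y→K→V→H: 5+18+14+10+19+8 = 74
H→C→K→V→W→Y→H: 5+16+19+21+14+21 = 96
H→C→K→V→Y→W→H: 5+16+19+20+14+13 = 87
… (46 more)
The minimum is 64.
One optimal route: H → C → V → W → Y → K → H (or its reverse).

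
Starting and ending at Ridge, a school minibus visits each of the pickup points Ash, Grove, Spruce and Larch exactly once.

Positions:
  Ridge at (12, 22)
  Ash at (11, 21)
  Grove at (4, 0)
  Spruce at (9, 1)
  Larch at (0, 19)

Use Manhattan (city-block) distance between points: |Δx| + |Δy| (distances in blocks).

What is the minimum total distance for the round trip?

Ridge→Ash→Grove→Spruce→Larch→Ridge: 2+28+6+27+15 = 78
Ridge→Ash→Grove→Larch→Spruce→Ridge: 2+28+23+27+24 = 104
Ridge→Ash→Spruce→Grove→Larch→Ridge: 2+22+6+23+15 = 68
Ridge→Ash→Spruce→Larch→Grove→Ridge: 2+22+27+23+30 = 104
Ridge→Ash→Larch→Grove→Spruce→Ridge: 2+13+23+6+24 = 68
Ridge→Ash→Larch→Spruce→Grove→Ridge: 2+13+27+6+30 = 78
Ridge→Grove→Ash→Spruce→Larch→Ridge: 30+28+22+27+15 = 122
Ridge→Grove→Ash→Larch→Spruce→Ridge: 30+28+13+27+24 = 122
Ridge→Grove→Spruce→Ash→Larch→Ridge: 30+6+22+13+15 = 86
Ridge→Grove→Larch→Ash→Spruce→Ridge: 30+23+13+22+24 = 112
Ridge→Spruce→Ash→Grove→Larch→Ridge: 24+22+28+23+15 = 112
Ridge→Spruce→Grove→Ash→Larch→Ridge: 24+6+28+13+15 = 86
The minimum is 68.
One optimal route: Ridge → Ash → Spruce → Grove → Larch → Ridge (or its reverse).

Shortest round trip = 68 blocks.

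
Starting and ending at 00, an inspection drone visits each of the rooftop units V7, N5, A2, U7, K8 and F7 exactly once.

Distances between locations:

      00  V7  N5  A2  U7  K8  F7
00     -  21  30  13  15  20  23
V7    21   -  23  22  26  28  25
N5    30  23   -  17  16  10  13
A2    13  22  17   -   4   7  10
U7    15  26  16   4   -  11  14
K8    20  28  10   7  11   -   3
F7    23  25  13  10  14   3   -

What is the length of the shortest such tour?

Shortest round trip = 86.

00 → V7 → N5 → A2 → U7 → K8 → F7 → 00: 21+23+17+4+11+3+23 = 102
00 → V7 → N5 → A2 → U7 → F7 → K8 → 00: 21+23+17+4+14+3+20 = 102
00 → V7 → N5 → A2 → K8 → U7 → F7 → 00: 21+23+17+7+11+14+23 = 116
00 → V7 → N5 → A2 → K8 → F7 → U7 → 00: 21+23+17+7+3+14+15 = 100
00 → V7 → N5 → A2 → F7 → U7 → K8 → 00: 21+23+17+10+14+11+20 = 116
00 → V7 → N5 → A2 → F7 → K8 → U7 → 00: 21+23+17+10+3+11+15 = 100
00 → V7 → N5 → U7 → A2 → K8 → F7 → 00: 21+23+16+4+7+3+23 = 97
00 → V7 → N5 → U7 → A2 → F7 → K8 → 00: 21+23+16+4+10+3+20 = 97
… (352 more)
00 → V7 → N5 → K8 → F7 → A2 → U7 → 00: 21+23+10+3+10+4+15 = 86  ← best
The minimum is 86.
One optimal route: 00 → V7 → N5 → K8 → F7 → A2 → U7 → 00 (or its reverse).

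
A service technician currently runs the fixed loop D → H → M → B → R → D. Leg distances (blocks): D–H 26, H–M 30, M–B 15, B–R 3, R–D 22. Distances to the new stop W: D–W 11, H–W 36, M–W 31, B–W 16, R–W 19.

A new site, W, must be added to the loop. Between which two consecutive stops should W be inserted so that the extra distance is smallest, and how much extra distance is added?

Adding 8 blocks by placing W on the R–D leg.

Insertion cost between consecutive stops i–j is d(i,W) + d(W,j) − d(i,j):
  between D and H: 11 + 36 − 26 = 21
  between H and M: 36 + 31 − 30 = 37
  between M and B: 31 + 16 − 15 = 32
  between B and R: 16 + 19 − 3 = 32
  between R and D: 19 + 11 − 22 = 8
Cheapest insertion is between R and D, adding 8.
New total = 96 + 8 = 104.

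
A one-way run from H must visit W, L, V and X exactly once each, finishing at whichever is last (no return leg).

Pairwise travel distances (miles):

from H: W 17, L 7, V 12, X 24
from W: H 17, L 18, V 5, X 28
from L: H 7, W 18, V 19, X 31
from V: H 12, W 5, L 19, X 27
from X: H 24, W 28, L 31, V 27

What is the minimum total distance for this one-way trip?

57 miles — the minimum one-way total.

There are 4! = 24 possible orderings.
H→W→L→V→X: 17+18+19+27 = 81
H→W→L→X→V: 17+18+31+27 = 93
H→W→V→L→X: 17+5+19+31 = 72
H→W→V→X→L: 17+5+27+31 = 80
H→W→X→L→V: 17+28+31+19 = 95
H→W→X→V→L: 17+28+27+19 = 91
H→L→W→V→X: 7+18+5+27 = 57
H→L→W→X→V: 7+18+28+27 = 80
H→L→V→W→X: 7+19+5+28 = 59
H→L→V→X→W: 7+19+27+28 = 81
H→L→X→W→V: 7+31+28+5 = 71
H→L→X→V→W: 7+31+27+5 = 70
H→V→W→L→X: 12+5+18+31 = 66
H→V→W→X→L: 12+5+28+31 = 76
… (10 more)
The minimum is 57.
One shortest path: H → L → W → V → X.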